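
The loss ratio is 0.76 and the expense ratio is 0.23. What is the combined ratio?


Combined ratio = loss ratio + expense ratio
= 0.76 + 0.23
= 0.99


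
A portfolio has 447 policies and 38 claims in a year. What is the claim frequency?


frequency = claims / policies
= 38 / 447
= 0.085


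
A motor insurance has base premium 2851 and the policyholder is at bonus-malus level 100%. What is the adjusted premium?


adjusted = base * BM_level / 100
= 2851 * 100 / 100
= 2851 * 1.0
= 2851.0


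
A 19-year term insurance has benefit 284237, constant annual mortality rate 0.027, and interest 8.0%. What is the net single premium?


NSP = benefit * sum_{k=0}^{n-1} k_p_x * q * v^(k+1)
With constant q=0.027, v=0.925926
Sum = 0.217577
NSP = 284237 * 0.217577
= 61843.4401


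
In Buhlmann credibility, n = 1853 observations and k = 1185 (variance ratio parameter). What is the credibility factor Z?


Z = n / (n + k)
= 1853 / (1853 + 1185)
= 1853 / 3038
= 0.6099


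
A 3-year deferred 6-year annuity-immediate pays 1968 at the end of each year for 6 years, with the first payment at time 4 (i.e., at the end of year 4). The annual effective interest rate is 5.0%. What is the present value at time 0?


PV at time 3 of the 6-year annuity-immediate:
a_n = 1968 * (1-(1+0.05)^(-6))/0.05 = 9988.962
Discount back 3 years to time 0:
PV = 9988.962 * (1+0.05)^(-3)
= 9988.962 * 0.863838
= 8628.8409


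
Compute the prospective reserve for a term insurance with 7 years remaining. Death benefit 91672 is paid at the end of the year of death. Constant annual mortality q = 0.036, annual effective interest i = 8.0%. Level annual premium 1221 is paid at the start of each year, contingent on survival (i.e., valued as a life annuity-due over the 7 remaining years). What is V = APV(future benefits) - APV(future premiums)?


v = 1/(1+i) = 0.925926
APV(future benefits) per unit = sum_{k=0}^{6} k_p_x * q * v^(k+1) = 0.170251
APV(future benefits) = 91672 * 0.170251 = 15607.2952
Life annuity-due factor ä_{x:7} = sum_{k=0}^{6} k_p_x * v^k = 5.107545
APV(future premiums) = 1221 * 5.107545 = 6236.3123
V = 15607.2952 - 6236.3123
= 9370.9829


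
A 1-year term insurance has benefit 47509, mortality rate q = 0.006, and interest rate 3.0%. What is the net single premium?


NSP = benefit * q * v
v = 1/(1+i) = 0.970874
NSP = 47509 * 0.006 * 0.970874
= 276.7515


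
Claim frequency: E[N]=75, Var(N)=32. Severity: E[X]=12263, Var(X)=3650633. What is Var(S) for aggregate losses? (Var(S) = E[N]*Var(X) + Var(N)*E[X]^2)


Var(S) = E[N]*Var(X) + Var(N)*E[X]^2
= 75*3650633 + 32*12263^2
= 273797475 + 4812197408
= 5.0860e+09


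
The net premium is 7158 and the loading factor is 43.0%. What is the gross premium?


Gross = net * (1 + loading)
= 7158 * (1 + 0.43)
= 7158 * 1.43
= 10235.94


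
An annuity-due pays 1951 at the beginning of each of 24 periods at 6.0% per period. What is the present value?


PV_due = PMT * (1-(1+i)^(-n))/i * (1+i)
PV_immediate = 24485.7475
PV_due = 24485.7475 * 1.06
= 25954.8924


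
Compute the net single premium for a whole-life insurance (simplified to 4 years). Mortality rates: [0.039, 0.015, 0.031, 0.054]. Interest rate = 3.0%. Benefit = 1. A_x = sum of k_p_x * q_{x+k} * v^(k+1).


v = 0.970874
Year 0: k_p_x=1.0, q=0.039, term=0.037864
Year 1: k_p_x=0.961, q=0.015, term=0.013588
Year 2: k_p_x=0.946585, q=0.031, term=0.026854
Year 3: k_p_x=0.917241, q=0.054, term=0.044008
A_x = 0.1223


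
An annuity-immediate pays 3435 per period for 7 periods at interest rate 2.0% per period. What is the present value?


PV = PMT * (1 - (1+i)^(-n)) / i
= 3435 * (1 - (1+0.02)^(-7)) / 0.02
= 3435 * (1 - 0.87056) / 0.02
= 3435 * 6.471991
= 22231.2893


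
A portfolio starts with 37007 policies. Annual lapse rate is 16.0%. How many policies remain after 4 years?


remaining = initial * (1 - lapse)^years
= 37007 * (1 - 0.16)^4
= 37007 * 0.497871
= 18424.7254


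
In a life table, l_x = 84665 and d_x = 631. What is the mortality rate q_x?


q_x = d_x / l_x
= 631 / 84665
= 0.0075


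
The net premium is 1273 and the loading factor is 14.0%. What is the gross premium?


Gross = net * (1 + loading)
= 1273 * (1 + 0.14)
= 1273 * 1.14
= 1451.22


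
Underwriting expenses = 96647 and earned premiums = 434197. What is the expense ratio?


Expense ratio = expenses / premiums
= 96647 / 434197
= 0.2226


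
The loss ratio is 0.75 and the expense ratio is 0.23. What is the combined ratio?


Combined ratio = loss ratio + expense ratio
= 0.75 + 0.23
= 0.98


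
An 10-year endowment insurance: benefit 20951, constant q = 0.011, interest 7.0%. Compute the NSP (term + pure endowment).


Term component = 1550.2936
Pure endowment = 10_p_x * v^10 * benefit = 0.895288 * 0.508349 * 20951 = 9535.202
NSP = 11085.4955


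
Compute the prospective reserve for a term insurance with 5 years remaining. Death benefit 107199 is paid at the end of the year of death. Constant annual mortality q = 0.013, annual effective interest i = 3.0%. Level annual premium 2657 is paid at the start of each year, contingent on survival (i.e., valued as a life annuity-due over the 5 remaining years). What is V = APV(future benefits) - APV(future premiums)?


v = 1/(1+i) = 0.970874
APV(future benefits) per unit = sum_{k=0}^{4} k_p_x * q * v^(k+1) = 0.058053
APV(future benefits) = 107199 * 0.058053 = 6223.2347
Life annuity-due factor ä_{x:5} = sum_{k=0}^{4} k_p_x * v^k = 4.599592
APV(future premiums) = 2657 * 4.599592 = 12221.1162
V = 6223.2347 - 12221.1162
= -5997.8815


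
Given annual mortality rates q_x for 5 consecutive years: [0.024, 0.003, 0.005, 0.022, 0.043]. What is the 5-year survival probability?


p_k = 1 - q_k for each year
Survival = product of (1 - q_k)
= 0.976 * 0.997 * 0.995 * 0.978 * 0.957
= 0.9062


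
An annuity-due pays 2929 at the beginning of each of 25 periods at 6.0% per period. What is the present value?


PV_due = PMT * (1-(1+i)^(-n))/i * (1+i)
PV_immediate = 37442.4502
PV_due = 37442.4502 * 1.06
= 39688.9972


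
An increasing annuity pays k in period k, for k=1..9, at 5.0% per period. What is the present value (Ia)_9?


(Ia)_n = sum_{k=1}^{n} k * v^k, v = 1/(1+i)
v = 0.952381
Sum computed term by term:
(Ia)_9 = 33.2347


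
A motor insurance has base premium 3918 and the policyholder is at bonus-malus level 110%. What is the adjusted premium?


adjusted = base * BM_level / 100
= 3918 * 110 / 100
= 3918 * 1.1
= 4309.8


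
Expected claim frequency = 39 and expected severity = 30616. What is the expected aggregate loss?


E[S] = E[N] * E[X]
= 39 * 30616
= 1.1940e+06


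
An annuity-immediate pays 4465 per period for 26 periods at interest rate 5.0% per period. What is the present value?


PV = PMT * (1 - (1+i)^(-n)) / i
= 4465 * (1 - (1+0.05)^(-26)) / 0.05
= 4465 * (1 - 0.281241) / 0.05
= 4465 * 14.375185
= 64185.2024


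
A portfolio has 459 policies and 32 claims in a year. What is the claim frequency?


frequency = claims / policies
= 32 / 459
= 0.0697


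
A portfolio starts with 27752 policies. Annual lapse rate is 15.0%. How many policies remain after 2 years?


remaining = initial * (1 - lapse)^years
= 27752 * (1 - 0.15)^2
= 27752 * 0.7225
= 20050.82


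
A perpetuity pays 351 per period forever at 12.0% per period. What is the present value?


PV = PMT / i
= 351 / 0.12
= 2925.0


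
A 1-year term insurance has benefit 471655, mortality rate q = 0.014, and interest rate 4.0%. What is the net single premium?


NSP = benefit * q * v
v = 1/(1+i) = 0.961538
NSP = 471655 * 0.014 * 0.961538
= 6349.2019


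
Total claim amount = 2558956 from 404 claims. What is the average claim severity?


severity = total / number
= 2558956 / 404
= 6334.0495


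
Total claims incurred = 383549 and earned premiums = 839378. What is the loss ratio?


Loss ratio = claims / premiums
= 383549 / 839378
= 0.4569


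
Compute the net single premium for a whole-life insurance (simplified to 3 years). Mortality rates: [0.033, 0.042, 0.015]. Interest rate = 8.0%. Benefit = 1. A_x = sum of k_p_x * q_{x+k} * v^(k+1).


v = 0.925926
Year 0: k_p_x=1.0, q=0.033, term=0.030556
Year 1: k_p_x=0.967, q=0.042, term=0.03482
Year 2: k_p_x=0.926386, q=0.015, term=0.011031
A_x = 0.0764


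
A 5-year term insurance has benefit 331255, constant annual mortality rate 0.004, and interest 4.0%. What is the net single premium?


NSP = benefit * sum_{k=0}^{n-1} k_p_x * q * v^(k+1)
With constant q=0.004, v=0.961538
Sum = 0.017671
NSP = 331255 * 0.017671
= 5853.5906


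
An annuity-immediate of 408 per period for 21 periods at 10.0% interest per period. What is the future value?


FV = PMT * ((1+i)^n - 1) / i
= 408 * ((1.1)^21 - 1) / 0.1
= 408 * (7.40025 - 1) / 0.1
= 26113.0198


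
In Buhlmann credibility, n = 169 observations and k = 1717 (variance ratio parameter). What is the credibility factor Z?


Z = n / (n + k)
= 169 / (169 + 1717)
= 169 / 1886
= 0.0896


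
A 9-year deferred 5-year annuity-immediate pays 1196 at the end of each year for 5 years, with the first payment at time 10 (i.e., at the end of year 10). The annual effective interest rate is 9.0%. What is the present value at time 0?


PV at time 9 of the 5-year annuity-immediate:
a_n = 1196 * (1-(1+0.09)^(-5))/0.09 = 4652.0229
Discount back 9 years to time 0:
PV = 4652.0229 * (1+0.09)^(-9)
= 4652.0229 * 0.460428
= 2141.9206


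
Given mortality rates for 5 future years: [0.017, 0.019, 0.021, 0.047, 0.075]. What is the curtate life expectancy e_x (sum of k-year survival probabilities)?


e_x = sum_{k=1}^{n} k_p_x
k_p_x values:
  1_p_x = 0.983
  2_p_x = 0.964323
  3_p_x = 0.944072
  4_p_x = 0.899701
  5_p_x = 0.832223
e_x = 4.6233


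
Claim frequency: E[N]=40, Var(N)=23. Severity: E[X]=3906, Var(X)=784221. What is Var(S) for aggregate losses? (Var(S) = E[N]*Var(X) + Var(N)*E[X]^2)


Var(S) = E[N]*Var(X) + Var(N)*E[X]^2
= 40*784221 + 23*3906^2
= 31368840 + 350907228
= 3.8228e+08


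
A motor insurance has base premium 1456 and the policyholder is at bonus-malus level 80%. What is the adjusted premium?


adjusted = base * BM_level / 100
= 1456 * 80 / 100
= 1456 * 0.8
= 1164.8


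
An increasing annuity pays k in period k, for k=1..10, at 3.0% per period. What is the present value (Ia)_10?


(Ia)_n = sum_{k=1}^{n} k * v^k, v = 1/(1+i)
v = 0.970874
Sum computed term by term:
(Ia)_10 = 44.839


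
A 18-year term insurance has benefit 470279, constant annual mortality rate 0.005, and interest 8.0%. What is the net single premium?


NSP = benefit * sum_{k=0}^{n-1} k_p_x * q * v^(k+1)
With constant q=0.005, v=0.925926
Sum = 0.045373
NSP = 470279 * 0.045373
= 21337.9756


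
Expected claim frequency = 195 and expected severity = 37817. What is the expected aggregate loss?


E[S] = E[N] * E[X]
= 195 * 37817
= 7.3743e+06


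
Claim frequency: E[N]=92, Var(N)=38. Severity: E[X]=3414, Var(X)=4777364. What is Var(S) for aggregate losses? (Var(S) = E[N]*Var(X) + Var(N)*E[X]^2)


Var(S) = E[N]*Var(X) + Var(N)*E[X]^2
= 92*4777364 + 38*3414^2
= 439517488 + 442905048
= 8.8242e+08


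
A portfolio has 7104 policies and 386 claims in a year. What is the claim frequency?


frequency = claims / policies
= 386 / 7104
= 0.0543


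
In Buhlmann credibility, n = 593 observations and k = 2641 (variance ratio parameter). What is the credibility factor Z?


Z = n / (n + k)
= 593 / (593 + 2641)
= 593 / 3234
= 0.1834


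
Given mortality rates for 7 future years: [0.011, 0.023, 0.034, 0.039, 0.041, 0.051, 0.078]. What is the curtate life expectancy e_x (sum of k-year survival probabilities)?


e_x = sum_{k=1}^{n} k_p_x
k_p_x values:
  1_p_x = 0.989
  2_p_x = 0.966253
  3_p_x = 0.9334
  4_p_x = 0.896998
  5_p_x = 0.860221
  6_p_x = 0.81635
  7_p_x = 0.752674
e_x = 6.2149


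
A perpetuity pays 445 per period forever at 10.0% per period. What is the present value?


PV = PMT / i
= 445 / 0.1
= 4450.0


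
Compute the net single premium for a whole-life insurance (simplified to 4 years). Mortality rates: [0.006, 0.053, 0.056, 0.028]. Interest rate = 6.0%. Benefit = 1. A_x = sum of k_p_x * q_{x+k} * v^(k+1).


v = 0.943396
Year 0: k_p_x=1.0, q=0.006, term=0.00566
Year 1: k_p_x=0.994, q=0.053, term=0.046887
Year 2: k_p_x=0.941318, q=0.056, term=0.04426
Year 3: k_p_x=0.888604, q=0.028, term=0.019708
A_x = 0.1165


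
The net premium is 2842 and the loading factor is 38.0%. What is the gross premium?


Gross = net * (1 + loading)
= 2842 * (1 + 0.38)
= 2842 * 1.38
= 3921.96


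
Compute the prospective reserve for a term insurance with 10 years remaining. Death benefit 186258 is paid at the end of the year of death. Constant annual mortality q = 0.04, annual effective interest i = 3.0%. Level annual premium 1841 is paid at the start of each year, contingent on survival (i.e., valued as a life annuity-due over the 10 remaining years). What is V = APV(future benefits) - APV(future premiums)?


v = 1/(1+i) = 0.970874
APV(future benefits) per unit = sum_{k=0}^{9} k_p_x * q * v^(k+1) = 0.288744
APV(future benefits) = 186258 * 0.288744 = 53780.8886
Life annuity-due factor ä_{x:10} = sum_{k=0}^{9} k_p_x * v^k = 7.435159
APV(future premiums) = 1841 * 7.435159 = 13688.1281
V = 53780.8886 - 13688.1281
= 40092.7605


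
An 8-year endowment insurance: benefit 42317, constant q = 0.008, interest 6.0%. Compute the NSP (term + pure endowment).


Term component = 2049.3153
Pure endowment = 8_p_x * v^8 * benefit = 0.937764 * 0.627412 * 42317 = 24897.8202
NSP = 26947.1355


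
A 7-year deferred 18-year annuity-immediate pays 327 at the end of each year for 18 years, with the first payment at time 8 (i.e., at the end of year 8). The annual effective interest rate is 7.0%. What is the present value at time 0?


PV at time 7 of the 18-year annuity-immediate:
a_n = 327 * (1-(1+0.07)^(-18))/0.07 = 3289.3214
Discount back 7 years to time 0:
PV = 3289.3214 * (1+0.07)^(-7)
= 3289.3214 * 0.62275
= 2048.4241


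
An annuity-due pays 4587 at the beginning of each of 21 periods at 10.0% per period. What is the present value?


PV_due = PMT * (1-(1+i)^(-n))/i * (1+i)
PV_immediate = 39671.5607
PV_due = 39671.5607 * 1.1
= 43638.7168


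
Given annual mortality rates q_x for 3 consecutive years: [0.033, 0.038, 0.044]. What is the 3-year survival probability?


p_k = 1 - q_k for each year
Survival = product of (1 - q_k)
= 0.967 * 0.962 * 0.956
= 0.8893


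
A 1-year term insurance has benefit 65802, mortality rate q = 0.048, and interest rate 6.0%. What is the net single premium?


NSP = benefit * q * v
v = 1/(1+i) = 0.943396
NSP = 65802 * 0.048 * 0.943396
= 2979.7132


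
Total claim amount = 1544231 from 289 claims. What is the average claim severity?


severity = total / number
= 1544231 / 289
= 5343.3599


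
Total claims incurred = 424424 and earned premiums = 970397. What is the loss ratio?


Loss ratio = claims / premiums
= 424424 / 970397
= 0.4374


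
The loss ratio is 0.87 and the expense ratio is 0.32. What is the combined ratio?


Combined ratio = loss ratio + expense ratio
= 0.87 + 0.32
= 1.19


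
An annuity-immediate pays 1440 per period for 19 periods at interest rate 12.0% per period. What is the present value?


PV = PMT * (1 - (1+i)^(-n)) / i
= 1440 * (1 - (1+0.12)^(-19)) / 0.12
= 1440 * (1 - 0.116107) / 0.12
= 1440 * 7.365777
= 10606.7187


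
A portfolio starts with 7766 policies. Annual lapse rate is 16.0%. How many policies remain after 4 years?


remaining = initial * (1 - lapse)^years
= 7766 * (1 - 0.16)^4
= 7766 * 0.497871
= 3866.469


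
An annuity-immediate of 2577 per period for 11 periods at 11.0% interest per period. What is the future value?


FV = PMT * ((1+i)^n - 1) / i
= 2577 * ((1.11)^11 - 1) / 0.11
= 2577 * (3.151757 - 1) / 0.11
= 50409.805


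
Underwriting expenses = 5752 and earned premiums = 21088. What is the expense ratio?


Expense ratio = expenses / premiums
= 5752 / 21088
= 0.2728


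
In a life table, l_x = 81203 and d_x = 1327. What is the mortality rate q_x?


q_x = d_x / l_x
= 1327 / 81203
= 0.0163


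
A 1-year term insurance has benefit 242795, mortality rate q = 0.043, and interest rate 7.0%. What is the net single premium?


NSP = benefit * q * v
v = 1/(1+i) = 0.934579
NSP = 242795 * 0.043 * 0.934579
= 9757.1822


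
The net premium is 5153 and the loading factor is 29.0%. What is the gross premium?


Gross = net * (1 + loading)
= 5153 * (1 + 0.29)
= 5153 * 1.29
= 6647.37


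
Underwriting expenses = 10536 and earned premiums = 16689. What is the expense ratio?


Expense ratio = expenses / premiums
= 10536 / 16689
= 0.6313


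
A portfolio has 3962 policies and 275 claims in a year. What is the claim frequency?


frequency = claims / policies
= 275 / 3962
= 0.0694


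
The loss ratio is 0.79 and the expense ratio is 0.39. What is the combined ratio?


Combined ratio = loss ratio + expense ratio
= 0.79 + 0.39
= 1.18


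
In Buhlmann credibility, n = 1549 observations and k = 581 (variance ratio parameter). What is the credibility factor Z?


Z = n / (n + k)
= 1549 / (1549 + 581)
= 1549 / 2130
= 0.7272


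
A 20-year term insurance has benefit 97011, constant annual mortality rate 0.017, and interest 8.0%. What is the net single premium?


NSP = benefit * sum_{k=0}^{n-1} k_p_x * q * v^(k+1)
With constant q=0.017, v=0.925926
Sum = 0.148572
NSP = 97011 * 0.148572
= 14413.1581


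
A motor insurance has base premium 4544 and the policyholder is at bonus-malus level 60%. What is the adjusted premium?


adjusted = base * BM_level / 100
= 4544 * 60 / 100
= 4544 * 0.6
= 2726.4


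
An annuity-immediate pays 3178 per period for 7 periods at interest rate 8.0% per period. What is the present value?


PV = PMT * (1 - (1+i)^(-n)) / i
= 3178 * (1 - (1+0.08)^(-7)) / 0.08
= 3178 * (1 - 0.58349) / 0.08
= 3178 * 5.20637
= 16545.844


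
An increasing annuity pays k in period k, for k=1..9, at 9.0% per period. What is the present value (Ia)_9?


(Ia)_n = sum_{k=1}^{n} k * v^k, v = 1/(1+i)
v = 0.917431
Sum computed term by term:
(Ia)_9 = 26.5663


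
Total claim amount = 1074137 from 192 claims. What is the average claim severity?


severity = total / number
= 1074137 / 192
= 5594.4635


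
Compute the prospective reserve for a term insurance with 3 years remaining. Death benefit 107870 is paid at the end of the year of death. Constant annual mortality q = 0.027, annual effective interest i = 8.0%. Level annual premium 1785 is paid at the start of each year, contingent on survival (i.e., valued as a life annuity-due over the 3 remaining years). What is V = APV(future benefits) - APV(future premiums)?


v = 1/(1+i) = 0.925926
APV(future benefits) per unit = sum_{k=0}^{2} k_p_x * q * v^(k+1) = 0.067815
APV(future benefits) = 107870 * 0.067815 = 7315.1864
Life annuity-due factor ä_{x:3} = sum_{k=0}^{2} k_p_x * v^k = 2.712593
APV(future premiums) = 1785 * 2.712593 = 4841.9793
V = 7315.1864 - 4841.9793
= 2473.2071


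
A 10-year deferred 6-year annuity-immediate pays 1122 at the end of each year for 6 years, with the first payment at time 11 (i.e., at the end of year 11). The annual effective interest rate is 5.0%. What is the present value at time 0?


PV at time 10 of the 6-year annuity-immediate:
a_n = 1122 * (1-(1+0.05)^(-6))/0.05 = 5694.9265
Discount back 10 years to time 0:
PV = 5694.9265 * (1+0.05)^(-10)
= 5694.9265 * 0.613913
= 3496.1909


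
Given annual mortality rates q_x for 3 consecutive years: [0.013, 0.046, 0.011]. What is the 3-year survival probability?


p_k = 1 - q_k for each year
Survival = product of (1 - q_k)
= 0.987 * 0.954 * 0.989
= 0.9312


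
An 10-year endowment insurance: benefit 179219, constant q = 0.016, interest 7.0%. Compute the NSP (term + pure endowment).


Term component = 18917.9712
Pure endowment = 10_p_x * v^10 * benefit = 0.851042 * 0.508349 * 179219 = 77534.9047
NSP = 96452.8759


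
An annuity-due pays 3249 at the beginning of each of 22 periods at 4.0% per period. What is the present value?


PV_due = PMT * (1-(1+i)^(-n))/i * (1+i)
PV_immediate = 46951.6737
PV_due = 46951.6737 * 1.04
= 48829.7407


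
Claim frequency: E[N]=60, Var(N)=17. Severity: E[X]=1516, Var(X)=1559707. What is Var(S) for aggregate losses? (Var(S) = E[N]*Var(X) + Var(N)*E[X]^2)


Var(S) = E[N]*Var(X) + Var(N)*E[X]^2
= 60*1559707 + 17*1516^2
= 93582420 + 39070352
= 1.3265e+08


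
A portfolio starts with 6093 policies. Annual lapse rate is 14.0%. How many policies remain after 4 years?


remaining = initial * (1 - lapse)^years
= 6093 * (1 - 0.14)^4
= 6093 * 0.547008
= 3332.9207


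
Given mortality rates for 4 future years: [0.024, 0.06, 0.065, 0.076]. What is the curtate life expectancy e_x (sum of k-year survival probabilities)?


e_x = sum_{k=1}^{n} k_p_x
k_p_x values:
  1_p_x = 0.976
  2_p_x = 0.91744
  3_p_x = 0.857806
  4_p_x = 0.792613
e_x = 3.5439


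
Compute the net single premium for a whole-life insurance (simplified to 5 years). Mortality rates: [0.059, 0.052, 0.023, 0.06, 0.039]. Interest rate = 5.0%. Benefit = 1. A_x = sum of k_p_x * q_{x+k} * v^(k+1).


v = 0.952381
Year 0: k_p_x=1.0, q=0.059, term=0.05619
Year 1: k_p_x=0.941, q=0.052, term=0.044383
Year 2: k_p_x=0.892068, q=0.023, term=0.017724
Year 3: k_p_x=0.87155, q=0.06, term=0.043022
Year 4: k_p_x=0.819257, q=0.039, term=0.025034
A_x = 0.1864


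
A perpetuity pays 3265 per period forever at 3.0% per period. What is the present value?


PV = PMT / i
= 3265 / 0.03
= 108833.3333


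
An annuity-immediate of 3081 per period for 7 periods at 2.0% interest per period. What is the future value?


FV = PMT * ((1+i)^n - 1) / i
= 3081 * ((1.02)^7 - 1) / 0.02
= 3081 * (1.148686 - 1) / 0.02
= 22905.0271


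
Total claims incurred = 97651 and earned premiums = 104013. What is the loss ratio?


Loss ratio = claims / premiums
= 97651 / 104013
= 0.9388


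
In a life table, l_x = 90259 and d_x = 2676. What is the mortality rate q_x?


q_x = d_x / l_x
= 2676 / 90259
= 0.0296


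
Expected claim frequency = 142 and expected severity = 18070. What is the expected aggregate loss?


E[S] = E[N] * E[X]
= 142 * 18070
= 2.5659e+06


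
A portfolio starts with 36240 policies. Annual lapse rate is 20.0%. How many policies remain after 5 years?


remaining = initial * (1 - lapse)^years
= 36240 * (1 - 0.2)^5
= 36240 * 0.32768
= 11875.1232


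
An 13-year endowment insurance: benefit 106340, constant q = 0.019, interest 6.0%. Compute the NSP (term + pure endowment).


Term component = 16231.2024
Pure endowment = 13_p_x * v^13 * benefit = 0.779286 * 0.468839 * 106340 = 38852.3689
NSP = 55083.5713


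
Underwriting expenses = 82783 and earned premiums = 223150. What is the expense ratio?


Expense ratio = expenses / premiums
= 82783 / 223150
= 0.371


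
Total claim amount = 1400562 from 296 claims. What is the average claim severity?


severity = total / number
= 1400562 / 296
= 4731.6284


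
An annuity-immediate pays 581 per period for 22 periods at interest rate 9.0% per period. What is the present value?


PV = PMT * (1 - (1+i)^(-n)) / i
= 581 * (1 - (1+0.09)^(-22)) / 0.09
= 581 * (1 - 0.150182) / 0.09
= 581 * 9.442425
= 5486.0492


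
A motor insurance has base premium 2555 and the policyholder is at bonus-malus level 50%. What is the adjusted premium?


adjusted = base * BM_level / 100
= 2555 * 50 / 100
= 2555 * 0.5
= 1277.5


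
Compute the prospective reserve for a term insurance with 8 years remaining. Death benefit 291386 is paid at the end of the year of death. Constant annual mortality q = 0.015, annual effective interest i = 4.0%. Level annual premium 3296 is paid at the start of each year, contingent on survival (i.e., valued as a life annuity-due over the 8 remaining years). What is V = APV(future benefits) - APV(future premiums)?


v = 1/(1+i) = 0.961538
APV(future benefits) per unit = sum_{k=0}^{7} k_p_x * q * v^(k+1) = 0.096143
APV(future benefits) = 291386 * 0.096143 = 28014.7623
Life annuity-due factor ä_{x:8} = sum_{k=0}^{7} k_p_x * v^k = 6.665924
APV(future premiums) = 3296 * 6.665924 = 21970.8846
V = 28014.7623 - 21970.8846
= 6043.8777


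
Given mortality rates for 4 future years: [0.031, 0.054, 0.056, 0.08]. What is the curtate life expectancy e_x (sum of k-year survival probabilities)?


e_x = sum_{k=1}^{n} k_p_x
k_p_x values:
  1_p_x = 0.969
  2_p_x = 0.916674
  3_p_x = 0.86534
  4_p_x = 0.796113
e_x = 3.5471


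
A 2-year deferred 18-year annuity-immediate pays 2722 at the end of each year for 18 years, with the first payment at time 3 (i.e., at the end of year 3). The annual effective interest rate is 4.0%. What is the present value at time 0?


PV at time 2 of the 18-year annuity-immediate:
a_n = 2722 * (1-(1+0.04)^(-18))/0.04 = 34458.6064
Discount back 2 years to time 0:
PV = 34458.6064 * (1+0.04)^(-2)
= 34458.6064 * 0.924556
= 31858.9186


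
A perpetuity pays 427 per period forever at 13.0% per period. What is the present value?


PV = PMT / i
= 427 / 0.13
= 3284.6154


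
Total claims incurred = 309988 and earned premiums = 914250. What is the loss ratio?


Loss ratio = claims / premiums
= 309988 / 914250
= 0.3391


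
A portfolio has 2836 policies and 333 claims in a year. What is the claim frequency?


frequency = claims / policies
= 333 / 2836
= 0.1174


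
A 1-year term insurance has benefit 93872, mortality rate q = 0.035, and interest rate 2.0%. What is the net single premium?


NSP = benefit * q * v
v = 1/(1+i) = 0.980392
NSP = 93872 * 0.035 * 0.980392
= 3221.098


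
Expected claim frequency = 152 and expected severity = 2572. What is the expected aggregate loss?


E[S] = E[N] * E[X]
= 152 * 2572
= 390944


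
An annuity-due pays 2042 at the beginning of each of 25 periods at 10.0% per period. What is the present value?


PV_due = PMT * (1-(1+i)^(-n))/i * (1+i)
PV_immediate = 18535.3157
PV_due = 18535.3157 * 1.1
= 20388.8473


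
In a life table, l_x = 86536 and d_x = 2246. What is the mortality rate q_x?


q_x = d_x / l_x
= 2246 / 86536
= 0.026


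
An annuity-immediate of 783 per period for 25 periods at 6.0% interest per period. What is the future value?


FV = PMT * ((1+i)^n - 1) / i
= 783 * ((1.06)^25 - 1) / 0.06
= 783 * (4.291871 - 1) / 0.06
= 42958.9129


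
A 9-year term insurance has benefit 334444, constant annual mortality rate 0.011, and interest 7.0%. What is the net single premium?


NSP = benefit * sum_{k=0}^{n-1} k_p_x * q * v^(k+1)
With constant q=0.011, v=0.934579
Sum = 0.068934
NSP = 334444 * 0.068934
= 23054.6188


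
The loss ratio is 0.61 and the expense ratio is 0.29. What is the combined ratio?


Combined ratio = loss ratio + expense ratio
= 0.61 + 0.29
= 0.9


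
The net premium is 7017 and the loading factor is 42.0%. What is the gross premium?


Gross = net * (1 + loading)
= 7017 * (1 + 0.42)
= 7017 * 1.42
= 9964.14


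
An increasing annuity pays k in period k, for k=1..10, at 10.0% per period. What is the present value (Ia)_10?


(Ia)_n = sum_{k=1}^{n} k * v^k, v = 1/(1+i)
v = 0.909091
Sum computed term by term:
(Ia)_10 = 29.0359


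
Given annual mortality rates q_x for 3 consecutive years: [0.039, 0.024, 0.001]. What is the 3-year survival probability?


p_k = 1 - q_k for each year
Survival = product of (1 - q_k)
= 0.961 * 0.976 * 0.999
= 0.937


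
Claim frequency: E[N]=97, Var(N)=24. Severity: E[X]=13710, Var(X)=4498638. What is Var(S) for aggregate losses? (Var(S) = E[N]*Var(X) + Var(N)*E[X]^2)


Var(S) = E[N]*Var(X) + Var(N)*E[X]^2
= 97*4498638 + 24*13710^2
= 436367886 + 4511138400
= 4.9475e+09


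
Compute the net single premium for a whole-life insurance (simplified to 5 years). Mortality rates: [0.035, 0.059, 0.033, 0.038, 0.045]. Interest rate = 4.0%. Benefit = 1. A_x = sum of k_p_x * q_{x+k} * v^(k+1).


v = 0.961538
Year 0: k_p_x=1.0, q=0.035, term=0.033654
Year 1: k_p_x=0.965, q=0.059, term=0.05264
Year 2: k_p_x=0.908065, q=0.033, term=0.02664
Year 3: k_p_x=0.878099, q=0.038, term=0.028523
Year 4: k_p_x=0.844731, q=0.045, term=0.031244
A_x = 0.1727


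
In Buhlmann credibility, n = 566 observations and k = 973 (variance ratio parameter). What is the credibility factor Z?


Z = n / (n + k)
= 566 / (566 + 973)
= 566 / 1539
= 0.3678


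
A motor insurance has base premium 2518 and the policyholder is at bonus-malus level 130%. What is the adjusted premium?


adjusted = base * BM_level / 100
= 2518 * 130 / 100
= 2518 * 1.3
= 3273.4


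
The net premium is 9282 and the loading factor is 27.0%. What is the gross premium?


Gross = net * (1 + loading)
= 9282 * (1 + 0.27)
= 9282 * 1.27
= 11788.14


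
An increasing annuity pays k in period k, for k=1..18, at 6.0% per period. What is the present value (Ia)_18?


(Ia)_n = sum_{k=1}^{n} k * v^k, v = 1/(1+i)
v = 0.943396
Sum computed term by term:
(Ia)_18 = 86.1845


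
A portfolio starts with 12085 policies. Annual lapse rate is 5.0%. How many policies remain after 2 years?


remaining = initial * (1 - lapse)^years
= 12085 * (1 - 0.05)^2
= 12085 * 0.9025
= 10906.7125


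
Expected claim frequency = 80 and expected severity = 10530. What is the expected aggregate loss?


E[S] = E[N] * E[X]
= 80 * 10530
= 842400


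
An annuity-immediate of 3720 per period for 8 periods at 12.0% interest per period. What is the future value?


FV = PMT * ((1+i)^n - 1) / i
= 3720 * ((1.12)^8 - 1) / 0.12
= 3720 * (2.475963 - 1) / 0.12
= 45754.8585


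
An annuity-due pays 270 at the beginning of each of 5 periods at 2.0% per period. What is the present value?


PV_due = PMT * (1-(1+i)^(-n))/i * (1+i)
PV_immediate = 1272.6341
PV_due = 1272.6341 * 1.02
= 1298.0867


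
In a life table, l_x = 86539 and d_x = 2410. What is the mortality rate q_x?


q_x = d_x / l_x
= 2410 / 86539
= 0.0278


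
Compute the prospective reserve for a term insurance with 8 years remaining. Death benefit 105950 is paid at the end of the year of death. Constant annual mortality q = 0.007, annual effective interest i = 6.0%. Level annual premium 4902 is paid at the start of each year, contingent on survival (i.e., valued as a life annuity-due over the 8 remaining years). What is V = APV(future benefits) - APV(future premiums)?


v = 1/(1+i) = 0.943396
APV(future benefits) per unit = sum_{k=0}^{7} k_p_x * q * v^(k+1) = 0.042509
APV(future benefits) = 105950 * 0.042509 = 4503.8507
Life annuity-due factor ä_{x:8} = sum_{k=0}^{7} k_p_x * v^k = 6.437109
APV(future premiums) = 4902 * 6.437109 = 31554.7073
V = 4503.8507 - 31554.7073
= -27050.8566


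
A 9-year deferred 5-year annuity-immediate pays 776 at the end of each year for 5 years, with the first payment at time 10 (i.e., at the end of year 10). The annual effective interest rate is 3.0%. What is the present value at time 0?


PV at time 9 of the 5-year annuity-immediate:
a_n = 776 * (1-(1+0.03)^(-5))/0.03 = 3553.8528
Discount back 9 years to time 0:
PV = 3553.8528 * (1+0.03)^(-9)
= 3553.8528 * 0.766417
= 2723.7322


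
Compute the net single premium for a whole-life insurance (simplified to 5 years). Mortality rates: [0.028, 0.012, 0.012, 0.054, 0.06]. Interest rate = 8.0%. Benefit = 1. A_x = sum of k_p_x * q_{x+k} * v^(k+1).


v = 0.925926
Year 0: k_p_x=1.0, q=0.028, term=0.025926
Year 1: k_p_x=0.972, q=0.012, term=0.01
Year 2: k_p_x=0.960336, q=0.012, term=0.009148
Year 3: k_p_x=0.948812, q=0.054, term=0.03766
Year 4: k_p_x=0.897576, q=0.06, term=0.036653
A_x = 0.1194


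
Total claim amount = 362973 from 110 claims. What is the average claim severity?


severity = total / number
= 362973 / 110
= 3299.7545


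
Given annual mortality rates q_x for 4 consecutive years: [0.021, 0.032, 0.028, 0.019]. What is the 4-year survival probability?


p_k = 1 - q_k for each year
Survival = product of (1 - q_k)
= 0.979 * 0.968 * 0.972 * 0.981
= 0.9036


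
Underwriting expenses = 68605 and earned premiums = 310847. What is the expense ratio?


Expense ratio = expenses / premiums
= 68605 / 310847
= 0.2207


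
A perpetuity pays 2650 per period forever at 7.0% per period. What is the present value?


PV = PMT / i
= 2650 / 0.07
= 37857.1429


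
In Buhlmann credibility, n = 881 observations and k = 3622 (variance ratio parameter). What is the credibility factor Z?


Z = n / (n + k)
= 881 / (881 + 3622)
= 881 / 4503
= 0.1956


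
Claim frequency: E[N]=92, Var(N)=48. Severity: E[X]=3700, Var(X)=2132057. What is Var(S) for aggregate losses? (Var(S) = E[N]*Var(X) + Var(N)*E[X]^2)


Var(S) = E[N]*Var(X) + Var(N)*E[X]^2
= 92*2132057 + 48*3700^2
= 196149244 + 657120000
= 8.5327e+08


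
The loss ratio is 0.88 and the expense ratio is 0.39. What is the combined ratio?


Combined ratio = loss ratio + expense ratio
= 0.88 + 0.39
= 1.27


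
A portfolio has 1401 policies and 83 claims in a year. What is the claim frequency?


frequency = claims / policies
= 83 / 1401
= 0.0592


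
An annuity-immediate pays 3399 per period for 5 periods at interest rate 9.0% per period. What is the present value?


PV = PMT * (1 - (1+i)^(-n)) / i
= 3399 * (1 - (1+0.09)^(-5)) / 0.09
= 3399 * (1 - 0.649931) / 0.09
= 3399 * 3.889651
= 13220.9246


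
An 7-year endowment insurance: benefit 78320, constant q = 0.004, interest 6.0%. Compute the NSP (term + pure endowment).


Term component = 1729.6116
Pure endowment = 7_p_x * v^7 * benefit = 0.972334 * 0.665057 * 78320 = 50646.2146
NSP = 52375.8262


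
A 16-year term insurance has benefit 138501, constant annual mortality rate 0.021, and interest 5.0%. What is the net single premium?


NSP = benefit * sum_{k=0}^{n-1} k_p_x * q * v^(k+1)
With constant q=0.021, v=0.952381
Sum = 0.199291
NSP = 138501 * 0.199291
= 27601.9562


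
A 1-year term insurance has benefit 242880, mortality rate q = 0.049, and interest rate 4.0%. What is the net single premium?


NSP = benefit * q * v
v = 1/(1+i) = 0.961538
NSP = 242880 * 0.049 * 0.961538
= 11443.3846


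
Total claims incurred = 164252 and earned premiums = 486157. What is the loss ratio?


Loss ratio = claims / premiums
= 164252 / 486157
= 0.3379


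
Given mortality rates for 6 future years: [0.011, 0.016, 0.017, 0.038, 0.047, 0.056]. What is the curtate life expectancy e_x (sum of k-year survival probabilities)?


e_x = sum_{k=1}^{n} k_p_x
k_p_x values:
  1_p_x = 0.989
  2_p_x = 0.973176
  3_p_x = 0.956632
  4_p_x = 0.92028
  5_p_x = 0.877027
  6_p_x = 0.827913
e_x = 5.544


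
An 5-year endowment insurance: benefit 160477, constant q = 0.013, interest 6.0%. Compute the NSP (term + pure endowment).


Term component = 8575.345
Pure endowment = 5_p_x * v^5 * benefit = 0.936668 * 0.747258 * 160477 = 112323.1396
NSP = 120898.4846


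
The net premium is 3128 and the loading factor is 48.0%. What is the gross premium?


Gross = net * (1 + loading)
= 3128 * (1 + 0.48)
= 3128 * 1.48
= 4629.44


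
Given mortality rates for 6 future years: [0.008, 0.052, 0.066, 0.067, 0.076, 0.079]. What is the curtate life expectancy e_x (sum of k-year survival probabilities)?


e_x = sum_{k=1}^{n} k_p_x
k_p_x values:
  1_p_x = 0.992
  2_p_x = 0.940416
  3_p_x = 0.878349
  4_p_x = 0.819499
  5_p_x = 0.757217
  6_p_x = 0.697397
e_x = 5.0849


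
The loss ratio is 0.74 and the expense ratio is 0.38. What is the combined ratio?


Combined ratio = loss ratio + expense ratio
= 0.74 + 0.38
= 1.12


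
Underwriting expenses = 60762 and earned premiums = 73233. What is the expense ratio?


Expense ratio = expenses / premiums
= 60762 / 73233
= 0.8297


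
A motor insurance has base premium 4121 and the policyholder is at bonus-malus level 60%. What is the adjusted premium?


adjusted = base * BM_level / 100
= 4121 * 60 / 100
= 4121 * 0.6
= 2472.6


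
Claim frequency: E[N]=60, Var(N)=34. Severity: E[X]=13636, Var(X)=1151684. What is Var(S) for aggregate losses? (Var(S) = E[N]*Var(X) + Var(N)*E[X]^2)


Var(S) = E[N]*Var(X) + Var(N)*E[X]^2
= 60*1151684 + 34*13636^2
= 69101040 + 6321976864
= 6.3911e+09


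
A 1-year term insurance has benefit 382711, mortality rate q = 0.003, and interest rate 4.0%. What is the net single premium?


NSP = benefit * q * v
v = 1/(1+i) = 0.961538
NSP = 382711 * 0.003 * 0.961538
= 1103.974


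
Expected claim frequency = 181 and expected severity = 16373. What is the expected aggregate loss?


E[S] = E[N] * E[X]
= 181 * 16373
= 2.9635e+06


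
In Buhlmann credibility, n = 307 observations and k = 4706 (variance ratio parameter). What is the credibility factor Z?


Z = n / (n + k)
= 307 / (307 + 4706)
= 307 / 5013
= 0.0612


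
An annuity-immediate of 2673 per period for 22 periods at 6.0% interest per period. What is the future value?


FV = PMT * ((1+i)^n - 1) / i
= 2673 * ((1.06)^22 - 1) / 0.06
= 2673 * (3.603537 - 1) / 0.06
= 115987.5919


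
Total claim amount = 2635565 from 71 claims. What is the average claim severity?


severity = total / number
= 2635565 / 71
= 37120.6338


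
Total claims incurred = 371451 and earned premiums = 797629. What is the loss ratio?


Loss ratio = claims / premiums
= 371451 / 797629
= 0.4657


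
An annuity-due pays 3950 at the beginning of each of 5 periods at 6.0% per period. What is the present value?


PV_due = PMT * (1-(1+i)^(-n))/i * (1+i)
PV_immediate = 16638.837
PV_due = 16638.837 * 1.06
= 17637.1672


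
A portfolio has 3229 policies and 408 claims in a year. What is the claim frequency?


frequency = claims / policies
= 408 / 3229
= 0.1264


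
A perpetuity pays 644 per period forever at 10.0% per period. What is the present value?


PV = PMT / i
= 644 / 0.1
= 6440.0


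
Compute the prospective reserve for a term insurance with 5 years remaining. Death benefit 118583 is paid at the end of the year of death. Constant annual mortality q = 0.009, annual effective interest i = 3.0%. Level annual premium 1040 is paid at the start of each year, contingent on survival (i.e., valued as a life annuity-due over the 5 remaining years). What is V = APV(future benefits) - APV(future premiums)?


v = 1/(1+i) = 0.970874
APV(future benefits) per unit = sum_{k=0}^{4} k_p_x * q * v^(k+1) = 0.040504
APV(future benefits) = 118583 * 0.040504 = 4803.0537
Life annuity-due factor ä_{x:5} = sum_{k=0}^{4} k_p_x * v^k = 4.635427
APV(future premiums) = 1040 * 4.635427 = 4820.8438
V = 4803.0537 - 4820.8438
= -17.7901


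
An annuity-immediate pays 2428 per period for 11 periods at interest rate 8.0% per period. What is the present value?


PV = PMT * (1 - (1+i)^(-n)) / i
= 2428 * (1 - (1+0.08)^(-11)) / 0.08
= 2428 * (1 - 0.428883) / 0.08
= 2428 * 7.138964
= 17333.4052


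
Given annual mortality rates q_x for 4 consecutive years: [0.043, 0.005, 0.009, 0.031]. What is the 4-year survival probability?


p_k = 1 - q_k for each year
Survival = product of (1 - q_k)
= 0.957 * 0.995 * 0.991 * 0.969
= 0.9144


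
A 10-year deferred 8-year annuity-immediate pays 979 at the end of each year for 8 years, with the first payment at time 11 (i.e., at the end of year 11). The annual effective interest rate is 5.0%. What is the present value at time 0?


PV at time 10 of the 8-year annuity-immediate:
a_n = 979 * (1-(1+0.05)^(-8))/0.05 = 6327.4853
Discount back 10 years to time 0:
PV = 6327.4853 * (1+0.05)^(-10)
= 6327.4853 * 0.613913
= 3884.5271


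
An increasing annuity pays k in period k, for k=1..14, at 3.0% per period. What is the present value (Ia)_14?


(Ia)_n = sum_{k=1}^{n} k * v^k, v = 1/(1+i)
v = 0.970874
Sum computed term by term:
(Ia)_14 = 79.3102


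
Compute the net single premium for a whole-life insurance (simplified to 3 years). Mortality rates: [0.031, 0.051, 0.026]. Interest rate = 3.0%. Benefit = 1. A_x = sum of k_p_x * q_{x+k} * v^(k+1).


v = 0.970874
Year 0: k_p_x=1.0, q=0.031, term=0.030097
Year 1: k_p_x=0.969, q=0.051, term=0.046582
Year 2: k_p_x=0.919581, q=0.026, term=0.02188
A_x = 0.0986
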